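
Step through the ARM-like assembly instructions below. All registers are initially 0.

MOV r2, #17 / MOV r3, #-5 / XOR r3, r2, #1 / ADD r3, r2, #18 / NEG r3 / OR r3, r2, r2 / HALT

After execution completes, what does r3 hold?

17

r2=17
r3=-5
r3=17^1=16
r3=17+18=35
r3=-(35)=-35
r3=17|17=17
halt.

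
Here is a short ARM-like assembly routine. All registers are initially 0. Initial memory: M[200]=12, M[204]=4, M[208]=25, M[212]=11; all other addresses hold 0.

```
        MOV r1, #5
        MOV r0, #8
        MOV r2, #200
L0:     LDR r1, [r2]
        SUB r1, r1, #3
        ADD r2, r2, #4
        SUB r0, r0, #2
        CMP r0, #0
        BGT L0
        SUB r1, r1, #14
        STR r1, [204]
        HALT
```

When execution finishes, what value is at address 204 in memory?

MOV r1, #5 → r1=5
MOV r0, #8 → r0=8
MOV r2, #200 → r2=200
LDR r1, [r2] → r1=M[200]=12
SUB r1, r1, #3 → r1=12-3=9
ADD r2, r2, #4 → r2=200+4=204
SUB r0, r0, #2 → r0=8-2=6
CMP r0, #0  (cmp 6,0)
BGT L0: taken
LDR r1, [r2] → r1=M[204]=4
SUB r1, r1, #3 → r1=4-3=1
ADD r2, r2, #4 → r2=204+4=208
SUB r0, r0, #2 → r0=6-2=4
CMP r0, #0  (cmp 4,0)
BGT L0: taken
LDR r1, [r2] → r1=M[208]=25
SUB r1, r1, #3 → r1=25-3=22
ADD r2, r2, #4 → r2=208+4=212
SUB r0, r0, #2 → r0=4-2=2
CMP r0, #0  (cmp 2,0)
BGT L0: taken
LDR r1, [r2] → r1=M[212]=11
SUB r1, r1, #3 → r1=11-3=8
ADD r2, r2, #4 → r2=212+4=216
SUB r0, r0, #2 → r0=2-2=0
CMP r0, #0  (cmp 0,0)
BGT L0: not taken
SUB r1, r1, #14 → r1=8-14=-6
STR r1, [204] → M[204]=-6
halt.

-6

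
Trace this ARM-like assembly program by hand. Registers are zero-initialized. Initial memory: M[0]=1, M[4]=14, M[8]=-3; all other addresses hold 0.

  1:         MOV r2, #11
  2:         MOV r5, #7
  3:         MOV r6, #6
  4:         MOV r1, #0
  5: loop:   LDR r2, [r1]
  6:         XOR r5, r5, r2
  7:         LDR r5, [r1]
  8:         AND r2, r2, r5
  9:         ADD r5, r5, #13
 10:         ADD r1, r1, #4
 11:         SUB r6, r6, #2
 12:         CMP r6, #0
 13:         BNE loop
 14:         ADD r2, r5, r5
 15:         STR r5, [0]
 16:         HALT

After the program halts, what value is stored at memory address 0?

after MOV r2, #11: r2=11
after MOV r5, #7: r5=7
after MOV r6, #6: r6=6
after MOV r1, #0: r1=0
after LDR r2, [r1]: r2=M[0]=1
after XOR r5, r5, r2: r5=7^1=6
after LDR r5, [r1]: r5=M[0]=1
after AND r2, r2, r5: r2=1&1=1
after ADD r5, r5, #13: r5=1+13=14
after ADD r1, r1, #4: r1=0+4=4
after SUB r6, r6, #2: r6=6-2=4
CMP r6, #0  (cmp 4,0)
BNE loop: taken
after LDR r2, [r1]: r2=M[4]=14
after XOR r5, r5, r2: r5=14^14=0
after LDR r5, [r1]: r5=M[4]=14
after AND r2, r2, r5: r2=14&14=14
after ADD r5, r5, #13: r5=14+13=27
after ADD r1, r1, #4: r1=4+4=8
after SUB r6, r6, #2: r6=4-2=2
CMP r6, #0  (cmp 2,0)
BNE loop: taken
after LDR r2, [r1]: r2=M[8]=-3
after XOR r5, r5, r2: r5=27^(-3)=-26
after LDR r5, [r1]: r5=M[8]=-3
after AND r2, r2, r5: r2=(-3)&(-3)=-3
after ADD r5, r5, #13: r5=(-3)+13=10
after ADD r1, r1, #4: r1=8+4=12
after SUB r6, r6, #2: r6=2-2=0
CMP r6, #0  (cmp 0,0)
BNE loop: not taken
after ADD r2, r5, r5: r2=10+10=20
STR r5, [0] → M[0]=10
halt.

10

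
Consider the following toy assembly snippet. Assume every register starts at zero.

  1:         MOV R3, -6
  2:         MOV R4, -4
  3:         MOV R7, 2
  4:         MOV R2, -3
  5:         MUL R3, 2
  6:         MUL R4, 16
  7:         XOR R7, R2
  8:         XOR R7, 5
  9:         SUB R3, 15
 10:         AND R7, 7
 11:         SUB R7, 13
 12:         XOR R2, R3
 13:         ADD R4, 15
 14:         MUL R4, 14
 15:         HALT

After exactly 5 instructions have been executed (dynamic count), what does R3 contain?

-12

after MOV R3, -6: R3=-6
after MOV R4, -4: R4=-4
after MOV R7, 2: R7=2
after MOV R2, -3: R2=-3
after MUL R3, 2: R3=(-6)*2=-12
After step 5: R3 = -12.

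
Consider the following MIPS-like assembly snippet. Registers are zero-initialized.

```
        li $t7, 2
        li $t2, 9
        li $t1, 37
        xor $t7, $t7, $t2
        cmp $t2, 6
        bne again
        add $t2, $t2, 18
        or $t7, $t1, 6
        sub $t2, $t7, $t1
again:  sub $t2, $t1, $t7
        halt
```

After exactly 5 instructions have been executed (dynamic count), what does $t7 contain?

$t7=2
$t2=9
$t1=37
$t7=2^9=11
cmp $t2, 6  (cmp 9,6)
After step 5: $t7 = 11.

11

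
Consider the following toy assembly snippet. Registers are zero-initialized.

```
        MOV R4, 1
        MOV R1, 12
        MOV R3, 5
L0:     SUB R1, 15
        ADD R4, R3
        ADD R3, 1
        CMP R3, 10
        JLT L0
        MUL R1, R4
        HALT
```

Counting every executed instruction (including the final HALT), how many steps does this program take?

after MOV R4, 1: R4=1
after MOV R1, 12: R1=12
after MOV R3, 5: R3=5
after SUB R1, 15: R1=12-15=-3
after ADD R4, R3: R4=1+5=6
after ADD R3, 1: R3=5+1=6
CMP R3, 10  (cmp 6,10)
JLT L0: taken
after SUB R1, 15: R1=(-3)-15=-18
after ADD R4, R3: R4=6+6=12
after ADD R3, 1: R3=6+1=7
CMP R3, 10  (cmp 7,10)
JLT L0: taken
after SUB R1, 15: R1=(-18)-15=-33
after ADD R4, R3: R4=12+7=19
after ADD R3, 1: R3=7+1=8
CMP R3, 10  (cmp 8,10)
JLT L0: taken
after SUB R1, 15: R1=(-33)-15=-48
after ADD R4, R3: R4=19+8=27
after ADD R3, 1: R3=8+1=9
CMP R3, 10  (cmp 9,10)
JLT L0: taken
after SUB R1, 15: R1=(-48)-15=-63
after ADD R4, R3: R4=27+9=36
after ADD R3, 1: R3=9+1=10
CMP R3, 10  (cmp 10,10)
JLT L0: not taken
after MUL R1, R4: R1=(-63)*36=-2268
halt.
Total executed instructions: 30.

30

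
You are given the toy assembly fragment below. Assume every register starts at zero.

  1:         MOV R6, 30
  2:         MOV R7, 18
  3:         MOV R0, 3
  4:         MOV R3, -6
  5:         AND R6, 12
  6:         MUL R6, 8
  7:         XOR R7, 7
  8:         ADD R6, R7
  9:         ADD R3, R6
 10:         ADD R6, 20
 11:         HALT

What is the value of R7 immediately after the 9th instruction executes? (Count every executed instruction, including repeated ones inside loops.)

21

MOV R6, 30 → R6=30
MOV R7, 18 → R7=18
MOV R0, 3 → R0=3
MOV R3, -6 → R3=-6
AND R6, 12 → R6=30&12=12
MUL R6, 8 → R6=12*8=96
XOR R7, 7 → R7=18^7=21
ADD R6, R7 → R6=96+21=117
ADD R3, R6 → R3=(-6)+117=111
After step 9: R7 = 21.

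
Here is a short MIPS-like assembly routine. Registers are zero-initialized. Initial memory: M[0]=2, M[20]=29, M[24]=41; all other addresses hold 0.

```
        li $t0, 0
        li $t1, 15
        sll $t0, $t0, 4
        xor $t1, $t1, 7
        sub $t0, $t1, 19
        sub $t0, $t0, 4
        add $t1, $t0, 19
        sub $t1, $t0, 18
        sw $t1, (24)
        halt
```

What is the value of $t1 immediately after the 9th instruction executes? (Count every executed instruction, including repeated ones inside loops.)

li $t0, 0 → $t0=0
li $t1, 15 → $t1=15
sll $t0, $t0, 4 → $t0=0<<4=0
xor $t1, $t1, 7 → $t1=15^7=8
sub $t0, $t1, 19 → $t0=8-19=-11
sub $t0, $t0, 4 → $t0=(-11)-4=-15
add $t1, $t0, 19 → $t1=(-15)+19=4
sub $t1, $t0, 18 → $t1=(-15)-18=-33
sw $t1, (24) → M[24]=-33
After step 9: $t1 = -33.

-33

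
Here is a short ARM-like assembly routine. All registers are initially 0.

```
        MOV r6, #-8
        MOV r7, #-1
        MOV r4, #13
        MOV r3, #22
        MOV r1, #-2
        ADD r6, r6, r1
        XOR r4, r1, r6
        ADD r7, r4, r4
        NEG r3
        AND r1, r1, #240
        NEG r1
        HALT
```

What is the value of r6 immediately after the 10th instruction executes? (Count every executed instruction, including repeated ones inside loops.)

r6=-8
r7=-1
r4=13
r3=22
r1=-2
r6=(-8)+(-2)=-10
r4=(-2)^(-10)=8
r7=8+8=16
r3=-(22)=-22
r1=(-2)&240=240
After step 10: r6 = -10.

-10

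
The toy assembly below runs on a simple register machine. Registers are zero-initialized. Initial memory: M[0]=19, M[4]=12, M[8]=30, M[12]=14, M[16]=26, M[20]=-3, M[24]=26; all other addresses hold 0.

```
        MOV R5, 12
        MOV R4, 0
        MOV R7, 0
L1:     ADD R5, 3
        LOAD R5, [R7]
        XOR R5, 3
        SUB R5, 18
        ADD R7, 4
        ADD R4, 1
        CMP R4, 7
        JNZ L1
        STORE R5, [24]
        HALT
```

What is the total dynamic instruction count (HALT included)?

after MOV R5, 12: R5=12
after MOV R4, 0: R4=0
after MOV R7, 0: R7=0
after ADD R5, 3: R5=12+3=15
after LOAD R5, [R7]: R5=M[0]=19
after XOR R5, 3: R5=19^3=16
after SUB R5, 18: R5=16-18=-2
after ADD R7, 4: R7=0+4=4
after ADD R4, 1: R4=0+1=1
CMP R4, 7  (cmp 1,7)
JNZ L1: taken
after ADD R5, 3: R5=(-2)+3=1
after LOAD R5, [R7]: R5=M[4]=12
after XOR R5, 3: R5=12^3=15
after SUB R5, 18: R5=15-18=-3
after ADD R7, 4: R7=4+4=8
after ADD R4, 1: R4=1+1=2
CMP R4, 7  (cmp 2,7)
JNZ L1: taken
after ADD R5, 3: R5=(-3)+3=0
after LOAD R5, [R7]: R5=M[8]=30
after XOR R5, 3: R5=30^3=29
after SUB R5, 18: R5=29-18=11
after ADD R7, 4: R7=8+4=12
after ADD R4, 1: R4=2+1=3
CMP R4, 7  (cmp 3,7)
JNZ L1: taken
after ADD R5, 3: R5=11+3=14
after LOAD R5, [R7]: R5=M[12]=14
after XOR R5, 3: R5=14^3=13
after SUB R5, 18: R5=13-18=-5
after ADD R7, 4: R7=12+4=16
after ADD R4, 1: R4=3+1=4
CMP R4, 7  (cmp 4,7)
JNZ L1: taken
after ADD R5, 3: R5=(-5)+3=-2
after LOAD R5, [R7]: R5=M[16]=26
after XOR R5, 3: R5=26^3=25
after SUB R5, 18: R5=25-18=7
after ADD R7, 4: R7=16+4=20
after ADD R4, 1: R4=4+1=5
CMP R4, 7  (cmp 5,7)
JNZ L1: taken
after ADD R5, 3: R5=7+3=10
after LOAD R5, [R7]: R5=M[20]=-3
after XOR R5, 3: R5=(-3)^3=-2
after SUB R5, 18: R5=(-2)-18=-20
after ADD R7, 4: R7=20+4=24
after ADD R4, 1: R4=5+1=6
CMP R4, 7  (cmp 6,7)
JNZ L1: taken
after ADD R5, 3: R5=(-20)+3=-17
after LOAD R5, [R7]: R5=M[24]=26
after XOR R5, 3: R5=26^3=25
after SUB R5, 18: R5=25-18=7
after ADD R7, 4: R7=24+4=28
after ADD R4, 1: R4=6+1=7
CMP R4, 7  (cmp 7,7)
JNZ L1: not taken
STORE R5, [24] → M[24]=7
halt.
Total executed instructions: 61.

61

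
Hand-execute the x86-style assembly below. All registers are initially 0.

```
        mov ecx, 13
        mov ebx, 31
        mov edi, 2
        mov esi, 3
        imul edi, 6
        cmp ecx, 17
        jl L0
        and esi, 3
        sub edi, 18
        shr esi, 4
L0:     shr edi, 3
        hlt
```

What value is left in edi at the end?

1

after mov ecx, 13: ecx=13
after mov ebx, 31: ebx=31
after mov edi, 2: edi=2
after mov esi, 3: esi=3
after imul edi, 6: edi=2*6=12
cmp ecx, 17  (cmp 13,17)
jl L0: taken
after shr edi, 3: edi=12>>3=1
halt.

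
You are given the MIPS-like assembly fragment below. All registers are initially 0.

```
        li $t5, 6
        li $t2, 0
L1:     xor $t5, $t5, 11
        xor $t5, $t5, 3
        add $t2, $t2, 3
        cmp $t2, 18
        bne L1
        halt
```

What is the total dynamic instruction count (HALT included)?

li $t5, 6 → $t5=6
li $t2, 0 → $t2=0
xor $t5, $t5, 11 → $t5=6^11=13
xor $t5, $t5, 3 → $t5=13^3=14
add $t2, $t2, 3 → $t2=0+3=3
cmp $t2, 18  (cmp 3,18)
bne L1: taken
xor $t5, $t5, 11 → $t5=14^11=5
xor $t5, $t5, 3 → $t5=5^3=6
add $t2, $t2, 3 → $t2=3+3=6
cmp $t2, 18  (cmp 6,18)
bne L1: taken
xor $t5, $t5, 11 → $t5=6^11=13
xor $t5, $t5, 3 → $t5=13^3=14
add $t2, $t2, 3 → $t2=6+3=9
cmp $t2, 18  (cmp 9,18)
bne L1: taken
xor $t5, $t5, 11 → $t5=14^11=5
xor $t5, $t5, 3 → $t5=5^3=6
add $t2, $t2, 3 → $t2=9+3=12
cmp $t2, 18  (cmp 12,18)
bne L1: taken
xor $t5, $t5, 11 → $t5=6^11=13
xor $t5, $t5, 3 → $t5=13^3=14
add $t2, $t2, 3 → $t2=12+3=15
cmp $t2, 18  (cmp 15,18)
bne L1: taken
xor $t5, $t5, 11 → $t5=14^11=5
xor $t5, $t5, 3 → $t5=5^3=6
add $t2, $t2, 3 → $t2=15+3=18
cmp $t2, 18  (cmp 18,18)
bne L1: not taken
halt.
Total executed instructions: 33.

33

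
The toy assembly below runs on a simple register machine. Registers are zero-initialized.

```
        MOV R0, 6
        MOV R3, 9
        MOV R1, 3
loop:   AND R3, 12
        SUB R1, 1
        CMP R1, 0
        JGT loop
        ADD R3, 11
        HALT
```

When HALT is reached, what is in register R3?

19

MOV R0, 6 → R0=6
MOV R3, 9 → R3=9
MOV R1, 3 → R1=3
AND R3, 12 → R3=9&12=8
SUB R1, 1 → R1=3-1=2
CMP R1, 0  (cmp 2,0)
JGT loop: taken
AND R3, 12 → R3=8&12=8
SUB R1, 1 → R1=2-1=1
CMP R1, 0  (cmp 1,0)
JGT loop: taken
AND R3, 12 → R3=8&12=8
SUB R1, 1 → R1=1-1=0
CMP R1, 0  (cmp 0,0)
JGT loop: not taken
ADD R3, 11 → R3=8+11=19
halt.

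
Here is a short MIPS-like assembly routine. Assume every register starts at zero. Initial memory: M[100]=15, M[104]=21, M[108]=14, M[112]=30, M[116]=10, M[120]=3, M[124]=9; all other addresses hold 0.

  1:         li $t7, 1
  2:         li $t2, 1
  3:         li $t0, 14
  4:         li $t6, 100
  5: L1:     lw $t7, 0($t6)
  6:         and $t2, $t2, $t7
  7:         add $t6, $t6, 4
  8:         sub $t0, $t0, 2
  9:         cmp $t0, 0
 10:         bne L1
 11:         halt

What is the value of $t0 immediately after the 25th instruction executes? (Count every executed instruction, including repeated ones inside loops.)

8

li $t7, 1 → $t7=1
li $t2, 1 → $t2=1
li $t0, 14 → $t0=14
li $t6, 100 → $t6=100
lw $t7, 0($t6) → $t7=M[100]=15
and $t2, $t2, $t7 → $t2=1&15=1
add $t6, $t6, 4 → $t6=100+4=104
sub $t0, $t0, 2 → $t0=14-2=12
cmp $t0, 0  (cmp 12,0)
bne L1: taken
lw $t7, 0($t6) → $t7=M[104]=21
and $t2, $t2, $t7 → $t2=1&21=1
add $t6, $t6, 4 → $t6=104+4=108
sub $t0, $t0, 2 → $t0=12-2=10
cmp $t0, 0  (cmp 10,0)
bne L1: taken
lw $t7, 0($t6) → $t7=M[108]=14
and $t2, $t2, $t7 → $t2=1&14=0
add $t6, $t6, 4 → $t6=108+4=112
sub $t0, $t0, 2 → $t0=10-2=8
cmp $t0, 0  (cmp 8,0)
bne L1: taken
lw $t7, 0($t6) → $t7=M[112]=30
and $t2, $t2, $t7 → $t2=0&30=0
add $t6, $t6, 4 → $t6=112+4=116
After step 25: $t0 = 8.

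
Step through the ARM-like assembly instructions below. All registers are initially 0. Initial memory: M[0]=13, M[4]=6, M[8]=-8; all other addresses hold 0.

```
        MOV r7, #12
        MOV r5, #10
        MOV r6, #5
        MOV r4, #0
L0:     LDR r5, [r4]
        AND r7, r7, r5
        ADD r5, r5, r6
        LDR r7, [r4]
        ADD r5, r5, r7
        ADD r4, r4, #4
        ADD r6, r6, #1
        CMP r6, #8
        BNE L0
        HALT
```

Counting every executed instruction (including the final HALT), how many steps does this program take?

32

r7=12
r5=10
r6=5
r4=0
r5=M[0]=13
r7=12&13=12
r5=13+5=18
r7=M[0]=13
r5=18+13=31
r4=0+4=4
r6=5+1=6
CMP r6, #8  (cmp 6,8)
BNE L0: taken
r5=M[4]=6
r7=13&6=4
r5=6+6=12
r7=M[4]=6
r5=12+6=18
r4=4+4=8
r6=6+1=7
CMP r6, #8  (cmp 7,8)
BNE L0: taken
r5=M[8]=-8
r7=6&(-8)=0
r5=(-8)+7=-1
r7=M[8]=-8
r5=(-1)+(-8)=-9
r4=8+4=12
r6=7+1=8
CMP r6, #8  (cmp 8,8)
BNE L0: not taken
halt.
Total executed instructions: 32.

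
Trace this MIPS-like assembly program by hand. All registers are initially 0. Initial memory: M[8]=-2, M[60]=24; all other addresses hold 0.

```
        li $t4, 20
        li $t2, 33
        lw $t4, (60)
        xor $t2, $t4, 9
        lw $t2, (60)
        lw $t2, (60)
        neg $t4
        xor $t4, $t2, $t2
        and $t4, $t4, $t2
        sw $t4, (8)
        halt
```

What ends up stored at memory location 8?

$t4=20
$t2=33
$t4=M[60]=24
$t2=24^9=17
$t2=M[60]=24
$t2=M[60]=24
$t4=-(24)=-24
$t4=24^24=0
$t4=0&24=0
sw $t4, (8) → M[8]=0
halt.

0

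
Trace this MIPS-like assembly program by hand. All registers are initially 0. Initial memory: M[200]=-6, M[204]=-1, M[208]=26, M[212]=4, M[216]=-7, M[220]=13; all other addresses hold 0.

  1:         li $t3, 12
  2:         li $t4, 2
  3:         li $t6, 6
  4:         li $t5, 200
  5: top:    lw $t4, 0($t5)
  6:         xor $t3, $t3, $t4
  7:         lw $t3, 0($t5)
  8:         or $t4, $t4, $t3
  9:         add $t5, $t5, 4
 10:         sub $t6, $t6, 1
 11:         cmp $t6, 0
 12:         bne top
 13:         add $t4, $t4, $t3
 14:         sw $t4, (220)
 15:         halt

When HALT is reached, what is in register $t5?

224

after li $t3, 12: $t3=12
after li $t4, 2: $t4=2
after li $t6, 6: $t6=6
after li $t5, 200: $t5=200
after lw $t4, 0($t5): $t4=M[200]=-6
after xor $t3, $t3, $t4: $t3=12^(-6)=-10
after lw $t3, 0($t5): $t3=M[200]=-6
after or $t4, $t4, $t3: $t4=(-6)|(-6)=-6
after add $t5, $t5, 4: $t5=200+4=204
after sub $t6, $t6, 1: $t6=6-1=5
cmp $t6, 0  (cmp 5,0)
bne top: taken
after lw $t4, 0($t5): $t4=M[204]=-1
after xor $t3, $t3, $t4: $t3=(-6)^(-1)=5
after lw $t3, 0($t5): $t3=M[204]=-1
after or $t4, $t4, $t3: $t4=(-1)|(-1)=-1
after add $t5, $t5, 4: $t5=204+4=208
after sub $t6, $t6, 1: $t6=5-1=4
cmp $t6, 0  (cmp 4,0)
bne top: taken
after lw $t4, 0($t5): $t4=M[208]=26
after xor $t3, $t3, $t4: $t3=(-1)^26=-27
after lw $t3, 0($t5): $t3=M[208]=26
after or $t4, $t4, $t3: $t4=26|26=26
after add $t5, $t5, 4: $t5=208+4=212
after sub $t6, $t6, 1: $t6=4-1=3
cmp $t6, 0  (cmp 3,0)
bne top: taken
after lw $t4, 0($t5): $t4=M[212]=4
after xor $t3, $t3, $t4: $t3=26^4=30
after lw $t3, 0($t5): $t3=M[212]=4
after or $t4, $t4, $t3: $t4=4|4=4
after add $t5, $t5, 4: $t5=212+4=216
after sub $t6, $t6, 1: $t6=3-1=2
cmp $t6, 0  (cmp 2,0)
bne top: taken
after lw $t4, 0($t5): $t4=M[216]=-7
after xor $t3, $t3, $t4: $t3=4^(-7)=-3
after lw $t3, 0($t5): $t3=M[216]=-7
after or $t4, $t4, $t3: $t4=(-7)|(-7)=-7
after add $t5, $t5, 4: $t5=216+4=220
after sub $t6, $t6, 1: $t6=2-1=1
cmp $t6, 0  (cmp 1,0)
bne top: taken
after lw $t4, 0($t5): $t4=M[220]=13
after xor $t3, $t3, $t4: $t3=(-7)^13=-12
after lw $t3, 0($t5): $t3=M[220]=13
after or $t4, $t4, $t3: $t4=13|13=13
after add $t5, $t5, 4: $t5=220+4=224
after sub $t6, $t6, 1: $t6=1-1=0
cmp $t6, 0  (cmp 0,0)
bne top: not taken
after add $t4, $t4, $t3: $t4=13+13=26
sw $t4, (220) → M[220]=26
halt.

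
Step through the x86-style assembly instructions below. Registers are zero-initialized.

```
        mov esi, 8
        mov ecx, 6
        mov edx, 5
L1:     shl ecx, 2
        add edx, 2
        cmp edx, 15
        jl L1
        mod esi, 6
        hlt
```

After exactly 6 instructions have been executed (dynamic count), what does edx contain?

mov esi, 8 → esi=8
mov ecx, 6 → ecx=6
mov edx, 5 → edx=5
shl ecx, 2 → ecx=6<<2=24
add edx, 2 → edx=5+2=7
cmp edx, 15  (cmp 7,15)
After step 6: edx = 7.

7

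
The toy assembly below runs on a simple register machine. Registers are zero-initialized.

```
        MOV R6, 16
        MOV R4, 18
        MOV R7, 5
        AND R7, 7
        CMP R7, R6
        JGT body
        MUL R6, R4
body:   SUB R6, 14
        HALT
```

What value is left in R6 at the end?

R6=16
R4=18
R7=5
R7=5&7=5
CMP R7, R6  (cmp 5,16)
JGT body: not taken
R6=16*18=288
R6=288-14=274
halt.

274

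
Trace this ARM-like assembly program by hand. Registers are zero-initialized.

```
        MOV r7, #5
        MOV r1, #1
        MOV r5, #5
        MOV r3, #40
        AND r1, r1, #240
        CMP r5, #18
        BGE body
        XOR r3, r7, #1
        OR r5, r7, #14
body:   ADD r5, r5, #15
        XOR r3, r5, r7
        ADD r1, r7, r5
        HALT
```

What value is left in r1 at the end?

r7=5
r1=1
r5=5
r3=40
r1=1&240=0
CMP r5, #18  (cmp 5,18)
BGE body: not taken
r3=5^1=4
r5=5|14=15
r5=15+15=30
r3=30^5=27
r1=5+30=35
halt.

35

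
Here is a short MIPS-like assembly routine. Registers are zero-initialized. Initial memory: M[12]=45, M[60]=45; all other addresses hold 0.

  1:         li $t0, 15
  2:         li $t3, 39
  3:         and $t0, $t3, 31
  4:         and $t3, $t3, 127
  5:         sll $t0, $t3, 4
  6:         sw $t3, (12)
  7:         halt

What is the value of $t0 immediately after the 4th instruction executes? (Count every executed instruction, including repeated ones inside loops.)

after li $t0, 15: $t0=15
after li $t3, 39: $t3=39
after and $t0, $t3, 31: $t0=39&31=7
after and $t3, $t3, 127: $t3=39&127=39
After step 4: $t0 = 7.

7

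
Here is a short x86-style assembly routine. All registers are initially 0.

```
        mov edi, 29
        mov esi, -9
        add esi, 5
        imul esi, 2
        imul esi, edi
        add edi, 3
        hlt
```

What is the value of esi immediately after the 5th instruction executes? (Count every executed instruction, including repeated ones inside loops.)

-232

edi=29
esi=-9
esi=(-9)+5=-4
esi=(-4)*2=-8
esi=(-8)*29=-232
After step 5: esi = -232.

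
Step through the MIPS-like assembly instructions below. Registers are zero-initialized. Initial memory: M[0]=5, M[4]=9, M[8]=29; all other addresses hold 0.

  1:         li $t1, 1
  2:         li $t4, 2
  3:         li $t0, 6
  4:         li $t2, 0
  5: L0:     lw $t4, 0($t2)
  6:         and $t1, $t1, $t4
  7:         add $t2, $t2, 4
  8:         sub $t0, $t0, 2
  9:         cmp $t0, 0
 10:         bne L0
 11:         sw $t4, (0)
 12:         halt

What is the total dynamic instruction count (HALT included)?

24

li $t1, 1 → $t1=1
li $t4, 2 → $t4=2
li $t0, 6 → $t0=6
li $t2, 0 → $t2=0
lw $t4, 0($t2) → $t4=M[0]=5
and $t1, $t1, $t4 → $t1=1&5=1
add $t2, $t2, 4 → $t2=0+4=4
sub $t0, $t0, 2 → $t0=6-2=4
cmp $t0, 0  (cmp 4,0)
bne L0: taken
lw $t4, 0($t2) → $t4=M[4]=9
and $t1, $t1, $t4 → $t1=1&9=1
add $t2, $t2, 4 → $t2=4+4=8
sub $t0, $t0, 2 → $t0=4-2=2
cmp $t0, 0  (cmp 2,0)
bne L0: taken
lw $t4, 0($t2) → $t4=M[8]=29
and $t1, $t1, $t4 → $t1=1&29=1
add $t2, $t2, 4 → $t2=8+4=12
sub $t0, $t0, 2 → $t0=2-2=0
cmp $t0, 0  (cmp 0,0)
bne L0: not taken
sw $t4, (0) → M[0]=29
halt.
Total executed instructions: 24.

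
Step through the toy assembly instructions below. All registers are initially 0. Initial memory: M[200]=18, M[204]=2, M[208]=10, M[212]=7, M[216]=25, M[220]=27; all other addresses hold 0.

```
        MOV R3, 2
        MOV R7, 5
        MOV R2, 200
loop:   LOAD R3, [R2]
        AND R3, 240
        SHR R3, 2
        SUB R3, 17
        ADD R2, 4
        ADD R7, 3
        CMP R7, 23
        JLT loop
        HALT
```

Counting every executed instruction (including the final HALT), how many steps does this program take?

52

MOV R3, 2 → R3=2
MOV R7, 5 → R7=5
MOV R2, 200 → R2=200
LOAD R3, [R2] → R3=M[200]=18
AND R3, 240 → R3=18&240=16
SHR R3, 2 → R3=16>>2=4
SUB R3, 17 → R3=4-17=-13
ADD R2, 4 → R2=200+4=204
ADD R7, 3 → R7=5+3=8
CMP R7, 23  (cmp 8,23)
JLT loop: taken
LOAD R3, [R2] → R3=M[204]=2
AND R3, 240 → R3=2&240=0
SHR R3, 2 → R3=0>>2=0
SUB R3, 17 → R3=0-17=-17
ADD R2, 4 → R2=204+4=208
ADD R7, 3 → R7=8+3=11
CMP R7, 23  (cmp 11,23)
JLT loop: taken
LOAD R3, [R2] → R3=M[208]=10
AND R3, 240 → R3=10&240=0
SHR R3, 2 → R3=0>>2=0
SUB R3, 17 → R3=0-17=-17
ADD R2, 4 → R2=208+4=212
ADD R7, 3 → R7=11+3=14
CMP R7, 23  (cmp 14,23)
JLT loop: taken
LOAD R3, [R2] → R3=M[212]=7
AND R3, 240 → R3=7&240=0
SHR R3, 2 → R3=0>>2=0
SUB R3, 17 → R3=0-17=-17
ADD R2, 4 → R2=212+4=216
ADD R7, 3 → R7=14+3=17
CMP R7, 23  (cmp 17,23)
JLT loop: taken
LOAD R3, [R2] → R3=M[216]=25
AND R3, 240 → R3=25&240=16
SHR R3, 2 → R3=16>>2=4
SUB R3, 17 → R3=4-17=-13
ADD R2, 4 → R2=216+4=220
ADD R7, 3 → R7=17+3=20
CMP R7, 23  (cmp 20,23)
JLT loop: taken
LOAD R3, [R2] → R3=M[220]=27
AND R3, 240 → R3=27&240=16
SHR R3, 2 → R3=16>>2=4
SUB R3, 17 → R3=4-17=-13
ADD R2, 4 → R2=220+4=224
ADD R7, 3 → R7=20+3=23
CMP R7, 23  (cmp 23,23)
JLT loop: not taken
halt.
Total executed instructions: 52.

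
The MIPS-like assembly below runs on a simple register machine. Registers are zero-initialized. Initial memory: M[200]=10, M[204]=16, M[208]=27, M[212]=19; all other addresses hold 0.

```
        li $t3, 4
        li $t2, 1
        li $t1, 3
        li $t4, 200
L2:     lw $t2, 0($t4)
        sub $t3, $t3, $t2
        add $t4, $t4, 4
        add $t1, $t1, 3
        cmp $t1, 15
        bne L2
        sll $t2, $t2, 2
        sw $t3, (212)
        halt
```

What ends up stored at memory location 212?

after li $t3, 4: $t3=4
after li $t2, 1: $t2=1
after li $t1, 3: $t1=3
after li $t4, 200: $t4=200
after lw $t2, 0($t4): $t2=M[200]=10
after sub $t3, $t3, $t2: $t3=4-10=-6
after add $t4, $t4, 4: $t4=200+4=204
after add $t1, $t1, 3: $t1=3+3=6
cmp $t1, 15  (cmp 6,15)
bne L2: taken
after lw $t2, 0($t4): $t2=M[204]=16
after sub $t3, $t3, $t2: $t3=(-6)-16=-22
after add $t4, $t4, 4: $t4=204+4=208
after add $t1, $t1, 3: $t1=6+3=9
cmp $t1, 15  (cmp 9,15)
bne L2: taken
after lw $t2, 0($t4): $t2=M[208]=27
after sub $t3, $t3, $t2: $t3=(-22)-27=-49
after add $t4, $t4, 4: $t4=208+4=212
after add $t1, $t1, 3: $t1=9+3=12
cmp $t1, 15  (cmp 12,15)
bne L2: taken
after lw $t2, 0($t4): $t2=M[212]=19
after sub $t3, $t3, $t2: $t3=(-49)-19=-68
after add $t4, $t4, 4: $t4=212+4=216
after add $t1, $t1, 3: $t1=12+3=15
cmp $t1, 15  (cmp 15,15)
bne L2: not taken
after sll $t2, $t2, 2: $t2=19<<2=76
sw $t3, (212) → M[212]=-68
halt.

-68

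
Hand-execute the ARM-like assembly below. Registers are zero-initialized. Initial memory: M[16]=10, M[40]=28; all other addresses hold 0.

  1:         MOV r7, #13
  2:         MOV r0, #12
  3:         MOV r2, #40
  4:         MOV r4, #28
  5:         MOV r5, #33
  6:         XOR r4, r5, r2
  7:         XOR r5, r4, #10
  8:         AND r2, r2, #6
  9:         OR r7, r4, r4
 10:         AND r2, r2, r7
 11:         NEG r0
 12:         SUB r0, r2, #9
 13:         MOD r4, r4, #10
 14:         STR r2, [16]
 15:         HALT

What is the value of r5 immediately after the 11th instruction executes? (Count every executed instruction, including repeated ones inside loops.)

r7=13
r0=12
r2=40
r4=28
r5=33
r4=33^40=9
r5=9^10=3
r2=40&6=0
r7=9|9=9
r2=0&9=0
r0=-(12)=-12
After step 11: r5 = 3.

3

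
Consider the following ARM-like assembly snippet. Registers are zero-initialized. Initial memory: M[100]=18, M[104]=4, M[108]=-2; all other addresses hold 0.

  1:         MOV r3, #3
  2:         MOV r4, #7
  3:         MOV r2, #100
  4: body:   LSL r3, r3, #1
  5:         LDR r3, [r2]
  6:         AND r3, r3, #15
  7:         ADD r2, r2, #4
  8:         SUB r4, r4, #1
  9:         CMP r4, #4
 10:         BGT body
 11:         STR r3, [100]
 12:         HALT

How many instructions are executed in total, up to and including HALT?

26

r3=3
r4=7
r2=100
r3=3<<1=6
r3=M[100]=18
r3=18&15=2
r2=100+4=104
r4=7-1=6
CMP r4, #4  (cmp 6,4)
BGT body: taken
r3=2<<1=4
r3=M[104]=4
r3=4&15=4
r2=104+4=108
r4=6-1=5
CMP r4, #4  (cmp 5,4)
BGT body: taken
r3=4<<1=8
r3=M[108]=-2
r3=(-2)&15=14
r2=108+4=112
r4=5-1=4
CMP r4, #4  (cmp 4,4)
BGT body: not taken
STR r3, [100] → M[100]=14
halt.
Total executed instructions: 26.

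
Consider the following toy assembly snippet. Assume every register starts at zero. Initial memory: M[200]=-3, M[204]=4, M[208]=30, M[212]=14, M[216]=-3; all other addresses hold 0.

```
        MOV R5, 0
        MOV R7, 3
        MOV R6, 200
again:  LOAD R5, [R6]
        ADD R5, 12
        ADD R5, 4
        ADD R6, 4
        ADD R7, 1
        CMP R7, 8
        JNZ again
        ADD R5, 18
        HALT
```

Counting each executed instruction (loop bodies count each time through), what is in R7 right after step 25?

after MOV R5, 0: R5=0
after MOV R7, 3: R7=3
after MOV R6, 200: R6=200
after LOAD R5, [R6]: R5=M[200]=-3
after ADD R5, 12: R5=(-3)+12=9
after ADD R5, 4: R5=9+4=13
after ADD R6, 4: R6=200+4=204
after ADD R7, 1: R7=3+1=4
CMP R7, 8  (cmp 4,8)
JNZ again: taken
after LOAD R5, [R6]: R5=M[204]=4
after ADD R5, 12: R5=4+12=16
after ADD R5, 4: R5=16+4=20
after ADD R6, 4: R6=204+4=208
after ADD R7, 1: R7=4+1=5
CMP R7, 8  (cmp 5,8)
JNZ again: taken
after LOAD R5, [R6]: R5=M[208]=30
after ADD R5, 12: R5=30+12=42
after ADD R5, 4: R5=42+4=46
after ADD R6, 4: R6=208+4=212
after ADD R7, 1: R7=5+1=6
CMP R7, 8  (cmp 6,8)
JNZ again: taken
after LOAD R5, [R6]: R5=M[212]=14
After step 25: R7 = 6.

6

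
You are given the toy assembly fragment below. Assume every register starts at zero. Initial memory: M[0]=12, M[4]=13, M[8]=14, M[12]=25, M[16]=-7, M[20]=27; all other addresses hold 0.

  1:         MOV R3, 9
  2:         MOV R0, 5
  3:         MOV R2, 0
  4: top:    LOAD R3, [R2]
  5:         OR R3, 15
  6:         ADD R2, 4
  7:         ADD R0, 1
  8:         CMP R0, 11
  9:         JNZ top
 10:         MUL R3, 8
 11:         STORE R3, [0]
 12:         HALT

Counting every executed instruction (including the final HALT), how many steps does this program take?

42

MOV R3, 9 → R3=9
MOV R0, 5 → R0=5
MOV R2, 0 → R2=0
LOAD R3, [R2] → R3=M[0]=12
OR R3, 15 → R3=12|15=15
ADD R2, 4 → R2=0+4=4
ADD R0, 1 → R0=5+1=6
CMP R0, 11  (cmp 6,11)
JNZ top: taken
LOAD R3, [R2] → R3=M[4]=13
OR R3, 15 → R3=13|15=15
ADD R2, 4 → R2=4+4=8
ADD R0, 1 → R0=6+1=7
CMP R0, 11  (cmp 7,11)
JNZ top: taken
LOAD R3, [R2] → R3=M[8]=14
OR R3, 15 → R3=14|15=15
ADD R2, 4 → R2=8+4=12
ADD R0, 1 → R0=7+1=8
CMP R0, 11  (cmp 8,11)
JNZ top: taken
LOAD R3, [R2] → R3=M[12]=25
OR R3, 15 → R3=25|15=31
ADD R2, 4 → R2=12+4=16
ADD R0, 1 → R0=8+1=9
CMP R0, 11  (cmp 9,11)
JNZ top: taken
LOAD R3, [R2] → R3=M[16]=-7
OR R3, 15 → R3=(-7)|15=-1
ADD R2, 4 → R2=16+4=20
ADD R0, 1 → R0=9+1=10
CMP R0, 11  (cmp 10,11)
JNZ top: taken
LOAD R3, [R2] → R3=M[20]=27
OR R3, 15 → R3=27|15=31
ADD R2, 4 → R2=20+4=24
ADD R0, 1 → R0=10+1=11
CMP R0, 11  (cmp 11,11)
JNZ top: not taken
MUL R3, 8 → R3=31*8=248
STORE R3, [0] → M[0]=248
halt.
Total executed instructions: 42.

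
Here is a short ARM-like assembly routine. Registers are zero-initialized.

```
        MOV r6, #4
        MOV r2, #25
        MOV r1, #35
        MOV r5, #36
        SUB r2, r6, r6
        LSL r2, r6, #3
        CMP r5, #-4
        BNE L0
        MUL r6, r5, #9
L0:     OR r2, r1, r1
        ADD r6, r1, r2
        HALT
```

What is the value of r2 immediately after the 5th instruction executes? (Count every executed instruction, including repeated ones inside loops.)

0

r6=4
r2=25
r1=35
r5=36
r2=4-4=0
After step 5: r2 = 0.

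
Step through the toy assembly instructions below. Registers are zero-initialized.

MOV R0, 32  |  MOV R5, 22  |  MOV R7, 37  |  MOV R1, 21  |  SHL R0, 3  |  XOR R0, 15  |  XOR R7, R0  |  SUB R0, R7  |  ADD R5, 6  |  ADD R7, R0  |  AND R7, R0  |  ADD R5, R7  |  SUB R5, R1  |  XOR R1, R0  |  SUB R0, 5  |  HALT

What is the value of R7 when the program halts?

MOV R0, 32 → R0=32
MOV R5, 22 → R5=22
MOV R7, 37 → R7=37
MOV R1, 21 → R1=21
SHL R0, 3 → R0=32<<3=256
XOR R0, 15 → R0=256^15=271
XOR R7, R0 → R7=37^271=298
SUB R0, R7 → R0=271-298=-27
ADD R5, 6 → R5=22+6=28
ADD R7, R0 → R7=298+(-27)=271
AND R7, R0 → R7=271&(-27)=261
ADD R5, R7 → R5=28+261=289
SUB R5, R1 → R5=289-21=268
XOR R1, R0 → R1=21^(-27)=-16
SUB R0, 5 → R0=(-27)-5=-32
halt.

261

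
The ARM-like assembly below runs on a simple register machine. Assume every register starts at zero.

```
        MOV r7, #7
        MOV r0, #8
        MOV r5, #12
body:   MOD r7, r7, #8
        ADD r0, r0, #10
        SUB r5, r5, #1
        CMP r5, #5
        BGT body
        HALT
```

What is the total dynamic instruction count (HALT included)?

r7=7
r0=8
r5=12
r7=7%8=7
r0=8+10=18
r5=12-1=11
CMP r5, #5  (cmp 11,5)
BGT body: taken
r7=7%8=7
r0=18+10=28
r5=11-1=10
CMP r5, #5  (cmp 10,5)
BGT body: taken
r7=7%8=7
r0=28+10=38
r5=10-1=9
CMP r5, #5  (cmp 9,5)
BGT body: taken
r7=7%8=7
r0=38+10=48
r5=9-1=8
CMP r5, #5  (cmp 8,5)
BGT body: taken
r7=7%8=7
r0=48+10=58
r5=8-1=7
CMP r5, #5  (cmp 7,5)
BGT body: taken
r7=7%8=7
r0=58+10=68
r5=7-1=6
CMP r5, #5  (cmp 6,5)
BGT body: taken
r7=7%8=7
r0=68+10=78
r5=6-1=5
CMP r5, #5  (cmp 5,5)
BGT body: not taken
halt.
Total executed instructions: 39.

39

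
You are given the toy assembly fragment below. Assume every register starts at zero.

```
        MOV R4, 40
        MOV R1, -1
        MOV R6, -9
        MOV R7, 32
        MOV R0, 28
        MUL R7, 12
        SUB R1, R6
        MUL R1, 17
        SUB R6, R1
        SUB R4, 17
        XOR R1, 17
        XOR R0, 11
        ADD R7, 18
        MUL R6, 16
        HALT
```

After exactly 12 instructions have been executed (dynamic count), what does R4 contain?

R4=40
R1=-1
R6=-9
R7=32
R0=28
R7=32*12=384
R1=(-1)-(-9)=8
R1=8*17=136
R6=(-9)-136=-145
R4=40-17=23
R1=136^17=153
R0=28^11=23
After step 12: R4 = 23.

23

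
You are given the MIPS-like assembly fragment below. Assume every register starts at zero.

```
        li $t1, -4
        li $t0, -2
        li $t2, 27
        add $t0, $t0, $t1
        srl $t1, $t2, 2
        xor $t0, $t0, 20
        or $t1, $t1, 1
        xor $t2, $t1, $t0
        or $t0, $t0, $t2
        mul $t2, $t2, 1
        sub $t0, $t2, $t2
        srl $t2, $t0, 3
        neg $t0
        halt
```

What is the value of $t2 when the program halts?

$t1=-4
$t0=-2
$t2=27
$t0=(-2)+(-4)=-6
$t1=27>>2=6
$t0=(-6)^20=-18
$t1=6|1=7
$t2=7^(-18)=-23
$t0=(-18)|(-23)=-17
$t2=(-23)*1=-23
$t0=(-23)-(-23)=0
$t2=0>>3=0
$t0=-(0)=0
halt.

0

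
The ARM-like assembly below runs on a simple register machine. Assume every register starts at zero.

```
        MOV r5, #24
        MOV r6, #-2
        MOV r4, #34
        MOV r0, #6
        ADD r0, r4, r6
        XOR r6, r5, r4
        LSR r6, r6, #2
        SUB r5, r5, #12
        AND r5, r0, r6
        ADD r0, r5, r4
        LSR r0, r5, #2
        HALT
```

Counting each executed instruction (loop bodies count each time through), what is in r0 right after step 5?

after MOV r5, #24: r5=24
after MOV r6, #-2: r6=-2
after MOV r4, #34: r4=34
after MOV r0, #6: r0=6
after ADD r0, r4, r6: r0=34+(-2)=32
After step 5: r0 = 32.

32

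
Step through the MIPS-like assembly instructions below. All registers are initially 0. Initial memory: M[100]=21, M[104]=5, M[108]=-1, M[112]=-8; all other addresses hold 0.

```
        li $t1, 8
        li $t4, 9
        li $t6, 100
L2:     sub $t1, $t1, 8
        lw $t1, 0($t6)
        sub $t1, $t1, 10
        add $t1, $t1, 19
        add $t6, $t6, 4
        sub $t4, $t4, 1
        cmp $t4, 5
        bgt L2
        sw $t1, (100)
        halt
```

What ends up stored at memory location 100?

1

$t1=8
$t4=9
$t6=100
$t1=8-8=0
$t1=M[100]=21
$t1=21-10=11
$t1=11+19=30
$t6=100+4=104
$t4=9-1=8
cmp $t4, 5  (cmp 8,5)
bgt L2: taken
$t1=30-8=22
$t1=M[104]=5
$t1=5-10=-5
$t1=(-5)+19=14
$t6=104+4=108
$t4=8-1=7
cmp $t4, 5  (cmp 7,5)
bgt L2: taken
$t1=14-8=6
$t1=M[108]=-1
$t1=(-1)-10=-11
$t1=(-11)+19=8
$t6=108+4=112
$t4=7-1=6
cmp $t4, 5  (cmp 6,5)
bgt L2: taken
$t1=8-8=0
$t1=M[112]=-8
$t1=(-8)-10=-18
$t1=(-18)+19=1
$t6=112+4=116
$t4=6-1=5
cmp $t4, 5  (cmp 5,5)
bgt L2: not taken
sw $t1, (100) → M[100]=1
halt.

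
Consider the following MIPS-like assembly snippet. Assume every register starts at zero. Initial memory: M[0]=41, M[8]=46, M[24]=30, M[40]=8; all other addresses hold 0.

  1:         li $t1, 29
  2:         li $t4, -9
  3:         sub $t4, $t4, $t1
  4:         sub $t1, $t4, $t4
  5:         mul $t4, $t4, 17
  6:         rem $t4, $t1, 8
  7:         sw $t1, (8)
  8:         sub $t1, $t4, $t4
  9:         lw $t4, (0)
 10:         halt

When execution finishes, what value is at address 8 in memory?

after li $t1, 29: $t1=29
after li $t4, -9: $t4=-9
after sub $t4, $t4, $t1: $t4=(-9)-29=-38
after sub $t1, $t4, $t4: $t1=(-38)-(-38)=0
after mul $t4, $t4, 17: $t4=(-38)*17=-646
after rem $t4, $t1, 8: $t4=0%8=0
sw $t1, (8) → M[8]=0
after sub $t1, $t4, $t4: $t1=0-0=0
after lw $t4, (0): $t4=M[0]=41
halt.

0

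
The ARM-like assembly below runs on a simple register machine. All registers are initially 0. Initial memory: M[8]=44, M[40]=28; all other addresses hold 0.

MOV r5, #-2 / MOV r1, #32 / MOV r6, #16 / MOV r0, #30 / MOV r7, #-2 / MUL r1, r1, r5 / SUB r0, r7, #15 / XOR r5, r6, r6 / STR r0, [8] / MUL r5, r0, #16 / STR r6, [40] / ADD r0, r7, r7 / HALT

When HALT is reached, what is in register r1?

-64

after MOV r5, #-2: r5=-2
after MOV r1, #32: r1=32
after MOV r6, #16: r6=16
after MOV r0, #30: r0=30
after MOV r7, #-2: r7=-2
after MUL r1, r1, r5: r1=32*(-2)=-64
after SUB r0, r7, #15: r0=(-2)-15=-17
after XOR r5, r6, r6: r5=16^16=0
STR r0, [8] → M[8]=-17
after MUL r5, r0, #16: r5=(-17)*16=-272
STR r6, [40] → M[40]=16
after ADD r0, r7, r7: r0=(-2)+(-2)=-4
halt.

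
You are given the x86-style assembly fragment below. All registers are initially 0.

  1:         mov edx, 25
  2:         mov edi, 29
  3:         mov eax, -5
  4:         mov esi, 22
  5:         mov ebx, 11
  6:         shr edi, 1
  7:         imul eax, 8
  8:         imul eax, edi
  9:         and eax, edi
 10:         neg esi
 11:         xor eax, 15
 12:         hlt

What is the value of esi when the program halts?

mov edx, 25 → edx=25
mov edi, 29 → edi=29
mov eax, -5 → eax=-5
mov esi, 22 → esi=22
mov ebx, 11 → ebx=11
shr edi, 1 → edi=29>>1=14
imul eax, 8 → eax=(-5)*8=-40
imul eax, edi → eax=(-40)*14=-560
and eax, edi → eax=(-560)&14=0
neg esi → esi=-(22)=-22
xor eax, 15 → eax=0^15=15
halt.

-22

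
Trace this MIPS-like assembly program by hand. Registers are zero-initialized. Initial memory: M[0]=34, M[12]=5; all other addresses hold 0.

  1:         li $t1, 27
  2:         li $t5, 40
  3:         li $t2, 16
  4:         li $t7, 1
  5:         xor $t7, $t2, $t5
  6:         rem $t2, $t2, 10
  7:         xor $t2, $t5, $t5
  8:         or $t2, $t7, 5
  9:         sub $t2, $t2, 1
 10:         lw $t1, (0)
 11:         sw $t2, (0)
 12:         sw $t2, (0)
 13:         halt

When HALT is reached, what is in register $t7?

56

li $t1, 27 → $t1=27
li $t5, 40 → $t5=40
li $t2, 16 → $t2=16
li $t7, 1 → $t7=1
xor $t7, $t2, $t5 → $t7=16^40=56
rem $t2, $t2, 10 → $t2=16%10=6
xor $t2, $t5, $t5 → $t2=40^40=0
or $t2, $t7, 5 → $t2=56|5=61
sub $t2, $t2, 1 → $t2=61-1=60
lw $t1, (0) → $t1=M[0]=34
sw $t2, (0) → M[0]=60
sw $t2, (0) → M[0]=60
halt.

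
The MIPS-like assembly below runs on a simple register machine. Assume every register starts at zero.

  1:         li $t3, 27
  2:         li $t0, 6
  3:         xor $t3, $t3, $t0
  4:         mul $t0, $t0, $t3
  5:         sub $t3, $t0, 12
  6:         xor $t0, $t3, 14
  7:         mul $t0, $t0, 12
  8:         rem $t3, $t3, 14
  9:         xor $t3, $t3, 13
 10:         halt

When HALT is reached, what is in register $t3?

5

after li $t3, 27: $t3=27
after li $t0, 6: $t0=6
after xor $t3, $t3, $t0: $t3=27^6=29
after mul $t0, $t0, $t3: $t0=6*29=174
after sub $t3, $t0, 12: $t3=174-12=162
after xor $t0, $t3, 14: $t0=162^14=172
after mul $t0, $t0, 12: $t0=172*12=2064
after rem $t3, $t3, 14: $t3=162%14=8
after xor $t3, $t3, 13: $t3=8^13=5
halt.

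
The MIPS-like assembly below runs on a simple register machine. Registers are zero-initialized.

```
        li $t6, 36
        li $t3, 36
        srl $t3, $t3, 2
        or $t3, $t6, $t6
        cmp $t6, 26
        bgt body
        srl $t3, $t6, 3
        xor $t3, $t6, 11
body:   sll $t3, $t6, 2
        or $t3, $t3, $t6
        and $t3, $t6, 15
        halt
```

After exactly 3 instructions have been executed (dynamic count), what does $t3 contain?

$t6=36
$t3=36
$t3=36>>2=9
After step 3: $t3 = 9.

9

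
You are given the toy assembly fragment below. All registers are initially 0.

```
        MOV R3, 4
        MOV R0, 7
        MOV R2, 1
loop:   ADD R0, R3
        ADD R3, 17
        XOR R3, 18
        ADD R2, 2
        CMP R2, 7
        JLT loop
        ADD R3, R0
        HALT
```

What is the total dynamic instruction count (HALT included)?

23

R3=4
R0=7
R2=1
R0=7+4=11
R3=4+17=21
R3=21^18=7
R2=1+2=3
CMP R2, 7  (cmp 3,7)
JLT loop: taken
R0=11+7=18
R3=7+17=24
R3=24^18=10
R2=3+2=5
CMP R2, 7  (cmp 5,7)
JLT loop: taken
R0=18+10=28
R3=10+17=27
R3=27^18=9
R2=5+2=7
CMP R2, 7  (cmp 7,7)
JLT loop: not taken
R3=9+28=37
halt.
Total executed instructions: 23.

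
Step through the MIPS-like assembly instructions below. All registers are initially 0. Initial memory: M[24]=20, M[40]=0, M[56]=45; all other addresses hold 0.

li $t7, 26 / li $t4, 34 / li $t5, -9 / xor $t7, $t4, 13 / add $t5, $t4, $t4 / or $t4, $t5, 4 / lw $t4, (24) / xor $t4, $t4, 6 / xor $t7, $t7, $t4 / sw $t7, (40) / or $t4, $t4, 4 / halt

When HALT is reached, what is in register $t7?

after li $t7, 26: $t7=26
after li $t4, 34: $t4=34
after li $t5, -9: $t5=-9
after xor $t7, $t4, 13: $t7=34^13=47
after add $t5, $t4, $t4: $t5=34+34=68
after or $t4, $t5, 4: $t4=68|4=68
after lw $t4, (24): $t4=M[24]=20
after xor $t4, $t4, 6: $t4=20^6=18
after xor $t7, $t7, $t4: $t7=47^18=61
sw $t7, (40) → M[40]=61
after or $t4, $t4, 4: $t4=18|4=22
halt.

61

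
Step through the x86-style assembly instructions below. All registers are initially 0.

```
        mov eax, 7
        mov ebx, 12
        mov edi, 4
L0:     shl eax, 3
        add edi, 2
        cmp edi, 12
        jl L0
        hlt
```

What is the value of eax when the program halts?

28672

mov eax, 7 → eax=7
mov ebx, 12 → ebx=12
mov edi, 4 → edi=4
shl eax, 3 → eax=7<<3=56
add edi, 2 → edi=4+2=6
cmp edi, 12  (cmp 6,12)
jl L0: taken
shl eax, 3 → eax=56<<3=448
add edi, 2 → edi=6+2=8
cmp edi, 12  (cmp 8,12)
jl L0: taken
shl eax, 3 → eax=448<<3=3584
add edi, 2 → edi=8+2=10
cmp edi, 12  (cmp 10,12)
jl L0: taken
shl eax, 3 → eax=3584<<3=28672
add edi, 2 → edi=10+2=12
cmp edi, 12  (cmp 12,12)
jl L0: not taken
halt.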